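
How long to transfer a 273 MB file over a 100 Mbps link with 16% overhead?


Effective throughput = 100 * (1 - 16/100) = 84 Mbps
File size in Mb = 273 * 8 = 2184 Mb
Time = 2184 / 84
Time = 26 seconds


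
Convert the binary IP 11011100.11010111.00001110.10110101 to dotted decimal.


11011100 = 220
11010111 = 215
00001110 = 14
10110101 = 181
IP: 220.215.14.181


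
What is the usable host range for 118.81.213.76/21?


Network: 118.81.208.0
Broadcast: 118.81.215.255
First usable = network + 1
Last usable = broadcast - 1
Range: 118.81.208.1 to 118.81.215.254


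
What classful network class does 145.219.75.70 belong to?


First octet: 145
Binary: 10010001
10xxxxxx -> Class B (128-191)
Class B, default mask 255.255.0.0 (/16)


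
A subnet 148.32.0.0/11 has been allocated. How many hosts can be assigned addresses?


Host bits = 32 - 11 = 21
Total addresses = 2^21 = 2097152
Usable = total - 2 (network and broadcast)
Usable hosts: 2097150


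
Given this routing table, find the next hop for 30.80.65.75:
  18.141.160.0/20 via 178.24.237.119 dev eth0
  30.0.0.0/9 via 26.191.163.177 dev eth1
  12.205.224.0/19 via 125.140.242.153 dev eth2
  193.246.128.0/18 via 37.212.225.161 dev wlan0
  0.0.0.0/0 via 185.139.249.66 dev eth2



Longest prefix match for 30.80.65.75:
  /20 18.141.160.0: no
  /9 30.0.0.0: MATCH
  /19 12.205.224.0: no
  /18 193.246.128.0: no
  /0 0.0.0.0: MATCH
Selected: next-hop 26.191.163.177 via eth1 (matched /9)


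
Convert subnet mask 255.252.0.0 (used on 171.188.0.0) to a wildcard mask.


Subnet mask: 255.252.0.0
Wildcard = 255.255.255.255 - subnet mask
255 - 255 = 0
255 - 252 = 3
255 - 0 = 255
255 - 0 = 255
Wildcard: 0.3.255.255


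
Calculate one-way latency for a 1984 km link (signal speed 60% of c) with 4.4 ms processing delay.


Speed = 0.6 * 3e5 km/s = 180000 km/s
Propagation delay = 1984 / 180000 = 0.011 s = 11.0222 ms
Processing delay = 4.4 ms
Total one-way latency = 15.4222 ms


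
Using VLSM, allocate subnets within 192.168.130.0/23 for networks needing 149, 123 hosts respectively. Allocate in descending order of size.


149 hosts -> /24 (254 usable): 192.168.130.0/24
123 hosts -> /25 (126 usable): 192.168.131.0/25
Allocation: 192.168.130.0/24 (149 hosts, 254 usable); 192.168.131.0/25 (123 hosts, 126 usable)


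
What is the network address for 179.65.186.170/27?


IP:   10110011.01000001.10111010.10101010
Mask: 11111111.11111111.11111111.11100000
AND operation:
Net:  10110011.01000001.10111010.10100000
Network: 179.65.186.160/27


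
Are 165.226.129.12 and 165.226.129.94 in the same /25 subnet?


Mask: 255.255.255.128
165.226.129.12 AND mask = 165.226.129.0
165.226.129.94 AND mask = 165.226.129.0
Yes, same subnet (165.226.129.0)


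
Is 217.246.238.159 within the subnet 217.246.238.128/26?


Subnet network: 217.246.238.128
Test IP AND mask: 217.246.238.128
Yes, 217.246.238.159 is in 217.246.238.128/26


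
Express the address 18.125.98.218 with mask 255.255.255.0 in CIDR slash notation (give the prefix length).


Binary: 11111111.11111111.11111111.00000000
Count leading 1s
Prefix: /24


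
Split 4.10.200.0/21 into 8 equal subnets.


New prefix = 21 + 3 = 24
Each subnet has 256 addresses
  4.10.200.0/24
  4.10.201.0/24
  4.10.202.0/24
  4.10.203.0/24
  4.10.204.0/24
  4.10.205.0/24
  4.10.206.0/24
  4.10.207.0/24
Subnets: 4.10.200.0/24, 4.10.201.0/24, 4.10.202.0/24, 4.10.203.0/24, 4.10.204.0/24, 4.10.205.0/24, 4.10.206.0/24, 4.10.207.0/24


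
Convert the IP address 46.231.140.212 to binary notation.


46 = 00101110
231 = 11100111
140 = 10001100
212 = 11010100
Binary: 00101110.11100111.10001100.11010100


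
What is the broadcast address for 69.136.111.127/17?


Network: 69.136.0.0/17
Host bits = 15
Set all host bits to 1:
Broadcast: 69.136.127.255


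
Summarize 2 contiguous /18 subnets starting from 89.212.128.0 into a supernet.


Original prefix: /18
Number of subnets: 2 = 2^1
New prefix = 18 - 1 = 17
Supernet: 89.212.128.0/17


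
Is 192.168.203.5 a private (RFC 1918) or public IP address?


RFC 1918 private ranges:
  10.0.0.0/8 (10.0.0.0 - 10.255.255.255)
  172.16.0.0/12 (172.16.0.0 - 172.31.255.255)
  192.168.0.0/16 (192.168.0.0 - 192.168.255.255)
Private (in 192.168.0.0/16)


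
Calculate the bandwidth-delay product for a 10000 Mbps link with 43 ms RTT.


BDP = bandwidth * RTT
= 10000 Mbps * 43 ms
= 10000 * 1e6 * 43 / 1000 bits
= 430000000 bits
= 53750000 bytes
= 52490.2344 KB
BDP = 430000000 bits (53750000 bytes)


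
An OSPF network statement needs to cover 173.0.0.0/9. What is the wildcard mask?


Subnet mask: 255.128.0.0
Wildcard = 255.255.255.255 - subnet mask
255 - 255 = 0
255 - 128 = 127
255 - 0 = 255
255 - 0 = 255
Wildcard: 0.127.255.255


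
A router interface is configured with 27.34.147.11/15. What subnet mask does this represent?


/15 means 15 network bits, 17 host bits
Binary: 11111111111111100000000000000000
Mask: 255.254.0.0


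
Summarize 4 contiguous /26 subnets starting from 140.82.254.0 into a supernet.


Original prefix: /26
Number of subnets: 4 = 2^2
New prefix = 26 - 2 = 24
Supernet: 140.82.254.0/24


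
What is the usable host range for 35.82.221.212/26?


Network: 35.82.221.192
Broadcast: 35.82.221.255
First usable = network + 1
Last usable = broadcast - 1
Range: 35.82.221.193 to 35.82.221.254


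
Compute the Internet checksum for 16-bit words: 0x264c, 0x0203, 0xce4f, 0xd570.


Sum all words (with carry folding):
+ 0x264c = 0x264c
+ 0x0203 = 0x284f
+ 0xce4f = 0xf69e
+ 0xd570 = 0xcc0f
One's complement: ~0xcc0f
Checksum = 0x33f0


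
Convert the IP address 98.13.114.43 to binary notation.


98 = 01100010
13 = 00001101
114 = 01110010
43 = 00101011
Binary: 01100010.00001101.01110010.00101011


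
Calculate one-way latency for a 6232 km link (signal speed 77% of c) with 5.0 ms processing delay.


Speed = 0.77 * 3e5 km/s = 231000 km/s
Propagation delay = 6232 / 231000 = 0.027 s = 26.9784 ms
Processing delay = 5.0 ms
Total one-way latency = 31.9784 ms


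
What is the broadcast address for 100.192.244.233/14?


Network: 100.192.0.0/14
Host bits = 18
Set all host bits to 1:
Broadcast: 100.195.255.255


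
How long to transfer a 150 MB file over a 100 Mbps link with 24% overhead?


Effective throughput = 100 * (1 - 24/100) = 76 Mbps
File size in Mb = 150 * 8 = 1200 Mb
Time = 1200 / 76
Time = 15.7895 seconds


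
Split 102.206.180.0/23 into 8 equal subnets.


New prefix = 23 + 3 = 26
Each subnet has 64 addresses
  102.206.180.0/26
  102.206.180.64/26
  102.206.180.128/26
  102.206.180.192/26
  102.206.181.0/26
  102.206.181.64/26
  102.206.181.128/26
  102.206.181.192/26
Subnets: 102.206.180.0/26, 102.206.180.64/26, 102.206.180.128/26, 102.206.180.192/26, 102.206.181.0/26, 102.206.181.64/26, 102.206.181.128/26, 102.206.181.192/26


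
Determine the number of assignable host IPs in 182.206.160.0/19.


Host bits = 32 - 19 = 13
Total addresses = 2^13 = 8192
Usable = total - 2 (network and broadcast)
Usable hosts: 8190


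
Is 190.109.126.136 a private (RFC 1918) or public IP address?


RFC 1918 private ranges:
  10.0.0.0/8 (10.0.0.0 - 10.255.255.255)
  172.16.0.0/12 (172.16.0.0 - 172.31.255.255)
  192.168.0.0/16 (192.168.0.0 - 192.168.255.255)
Public (not in any RFC 1918 range)


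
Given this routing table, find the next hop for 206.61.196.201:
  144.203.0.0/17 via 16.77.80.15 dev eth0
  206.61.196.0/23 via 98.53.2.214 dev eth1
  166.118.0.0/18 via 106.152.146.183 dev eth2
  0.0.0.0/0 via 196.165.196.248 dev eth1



Longest prefix match for 206.61.196.201:
  /17 144.203.0.0: no
  /23 206.61.196.0: MATCH
  /18 166.118.0.0: no
  /0 0.0.0.0: MATCH
Selected: next-hop 98.53.2.214 via eth1 (matched /23)


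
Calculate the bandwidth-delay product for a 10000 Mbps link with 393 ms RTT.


BDP = bandwidth * RTT
= 10000 Mbps * 393 ms
= 10000 * 1e6 * 393 / 1000 bits
= 3930000000 bits
= 491250000 bytes
= 479736.3281 KB
BDP = 3930000000 bits (491250000 bytes)


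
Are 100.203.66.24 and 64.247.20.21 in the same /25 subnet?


Mask: 255.255.255.128
100.203.66.24 AND mask = 100.203.66.0
64.247.20.21 AND mask = 64.247.20.0
No, different subnets (100.203.66.0 vs 64.247.20.0)


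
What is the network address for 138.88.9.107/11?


IP:   10001010.01011000.00001001.01101011
Mask: 11111111.11100000.00000000.00000000
AND operation:
Net:  10001010.01000000.00000000.00000000
Network: 138.64.0.0/11


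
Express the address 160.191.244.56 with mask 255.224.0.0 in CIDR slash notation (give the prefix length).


Binary: 11111111.11100000.00000000.00000000
Count leading 1s
Prefix: /11


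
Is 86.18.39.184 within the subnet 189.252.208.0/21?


Subnet network: 189.252.208.0
Test IP AND mask: 86.18.32.0
No, 86.18.39.184 is not in 189.252.208.0/21


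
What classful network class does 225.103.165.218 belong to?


First octet: 225
Binary: 11100001
1110xxxx -> Class D (224-239)
Class D (multicast), default mask N/A


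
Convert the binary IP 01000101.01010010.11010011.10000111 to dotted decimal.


01000101 = 69
01010010 = 82
11010011 = 211
10000111 = 135
IP: 69.82.211.135


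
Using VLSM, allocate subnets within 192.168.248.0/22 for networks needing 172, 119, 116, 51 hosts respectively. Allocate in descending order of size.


172 hosts -> /24 (254 usable): 192.168.248.0/24
119 hosts -> /25 (126 usable): 192.168.249.0/25
116 hosts -> /25 (126 usable): 192.168.249.128/25
51 hosts -> /26 (62 usable): 192.168.250.0/26
Allocation: 192.168.248.0/24 (172 hosts, 254 usable); 192.168.249.0/25 (119 hosts, 126 usable); 192.168.249.128/25 (116 hosts, 126 usable); 192.168.250.0/26 (51 hosts, 62 usable)


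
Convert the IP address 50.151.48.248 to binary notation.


50 = 00110010
151 = 10010111
48 = 00110000
248 = 11111000
Binary: 00110010.10010111.00110000.11111000


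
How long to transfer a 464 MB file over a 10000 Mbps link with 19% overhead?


Effective throughput = 10000 * (1 - 19/100) = 8100.0 Mbps
File size in Mb = 464 * 8 = 3712 Mb
Time = 3712 / 8100.0
Time = 0.4583 seconds


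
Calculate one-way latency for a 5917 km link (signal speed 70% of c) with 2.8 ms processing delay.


Speed = 0.7 * 3e5 km/s = 210000 km/s
Propagation delay = 5917 / 210000 = 0.0282 s = 28.1762 ms
Processing delay = 2.8 ms
Total one-way latency = 30.9762 ms


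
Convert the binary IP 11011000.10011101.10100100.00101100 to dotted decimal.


11011000 = 216
10011101 = 157
10100100 = 164
00101100 = 44
IP: 216.157.164.44


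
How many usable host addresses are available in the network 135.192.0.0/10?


Host bits = 32 - 10 = 22
Total addresses = 2^22 = 4194304
Usable = total - 2 (network and broadcast)
Usable hosts: 4194302


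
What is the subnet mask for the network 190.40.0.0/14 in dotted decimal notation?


/14 means 14 network bits, 18 host bits
Binary: 11111111111111000000000000000000
Mask: 255.252.0.0


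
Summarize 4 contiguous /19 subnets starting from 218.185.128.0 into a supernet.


Original prefix: /19
Number of subnets: 4 = 2^2
New prefix = 19 - 2 = 17
Supernet: 218.185.128.0/17


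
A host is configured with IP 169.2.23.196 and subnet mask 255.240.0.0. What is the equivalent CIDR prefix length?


Binary: 11111111.11110000.00000000.00000000
Count leading 1s
Prefix: /12


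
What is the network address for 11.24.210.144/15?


IP:   00001011.00011000.11010010.10010000
Mask: 11111111.11111110.00000000.00000000
AND operation:
Net:  00001011.00011000.00000000.00000000
Network: 11.24.0.0/15


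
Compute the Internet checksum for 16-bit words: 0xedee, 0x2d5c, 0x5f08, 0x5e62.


Sum all words (with carry folding):
+ 0xedee = 0xedee
+ 0x2d5c = 0x1b4b
+ 0x5f08 = 0x7a53
+ 0x5e62 = 0xd8b5
One's complement: ~0xd8b5
Checksum = 0x274a


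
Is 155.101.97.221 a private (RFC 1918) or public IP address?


RFC 1918 private ranges:
  10.0.0.0/8 (10.0.0.0 - 10.255.255.255)
  172.16.0.0/12 (172.16.0.0 - 172.31.255.255)
  192.168.0.0/16 (192.168.0.0 - 192.168.255.255)
Public (not in any RFC 1918 range)


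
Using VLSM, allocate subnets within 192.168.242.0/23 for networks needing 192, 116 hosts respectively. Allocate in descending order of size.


192 hosts -> /24 (254 usable): 192.168.242.0/24
116 hosts -> /25 (126 usable): 192.168.243.0/25
Allocation: 192.168.242.0/24 (192 hosts, 254 usable); 192.168.243.0/25 (116 hosts, 126 usable)


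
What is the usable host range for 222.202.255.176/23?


Network: 222.202.254.0
Broadcast: 222.202.255.255
First usable = network + 1
Last usable = broadcast - 1
Range: 222.202.254.1 to 222.202.255.254


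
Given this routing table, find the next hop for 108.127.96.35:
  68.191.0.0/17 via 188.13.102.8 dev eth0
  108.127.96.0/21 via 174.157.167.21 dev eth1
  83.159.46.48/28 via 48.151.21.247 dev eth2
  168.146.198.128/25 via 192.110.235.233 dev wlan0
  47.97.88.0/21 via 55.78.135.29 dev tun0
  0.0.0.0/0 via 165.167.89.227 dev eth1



Longest prefix match for 108.127.96.35:
  /17 68.191.0.0: no
  /21 108.127.96.0: MATCH
  /28 83.159.46.48: no
  /25 168.146.198.128: no
  /21 47.97.88.0: no
  /0 0.0.0.0: MATCH
Selected: next-hop 174.157.167.21 via eth1 (matched /21)


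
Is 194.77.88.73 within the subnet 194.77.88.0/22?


Subnet network: 194.77.88.0
Test IP AND mask: 194.77.88.0
Yes, 194.77.88.73 is in 194.77.88.0/22


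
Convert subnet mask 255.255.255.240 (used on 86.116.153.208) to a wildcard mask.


Subnet mask: 255.255.255.240
Wildcard = 255.255.255.255 - subnet mask
255 - 255 = 0
255 - 255 = 0
255 - 255 = 0
255 - 240 = 15
Wildcard: 0.0.0.15


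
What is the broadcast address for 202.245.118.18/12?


Network: 202.240.0.0/12
Host bits = 20
Set all host bits to 1:
Broadcast: 202.255.255.255


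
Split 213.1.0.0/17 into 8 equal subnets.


New prefix = 17 + 3 = 20
Each subnet has 4096 addresses
  213.1.0.0/20
  213.1.16.0/20
  213.1.32.0/20
  213.1.48.0/20
  213.1.64.0/20
  213.1.80.0/20
  213.1.96.0/20
  213.1.112.0/20
Subnets: 213.1.0.0/20, 213.1.16.0/20, 213.1.32.0/20, 213.1.48.0/20, 213.1.64.0/20, 213.1.80.0/20, 213.1.96.0/20, 213.1.112.0/20


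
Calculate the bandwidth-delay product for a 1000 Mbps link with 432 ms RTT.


BDP = bandwidth * RTT
= 1000 Mbps * 432 ms
= 1000 * 1e6 * 432 / 1000 bits
= 432000000 bits
= 54000000 bytes
= 52734.375 KB
BDP = 432000000 bits (54000000 bytes)


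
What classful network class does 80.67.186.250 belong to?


First octet: 80
Binary: 01010000
0xxxxxxx -> Class A (1-126)
Class A, default mask 255.0.0.0 (/8)


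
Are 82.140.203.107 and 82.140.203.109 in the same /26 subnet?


Mask: 255.255.255.192
82.140.203.107 AND mask = 82.140.203.64
82.140.203.109 AND mask = 82.140.203.64
Yes, same subnet (82.140.203.64)


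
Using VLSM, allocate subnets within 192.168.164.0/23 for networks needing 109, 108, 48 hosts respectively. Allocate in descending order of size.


109 hosts -> /25 (126 usable): 192.168.164.0/25
108 hosts -> /25 (126 usable): 192.168.164.128/25
48 hosts -> /26 (62 usable): 192.168.165.0/26
Allocation: 192.168.164.0/25 (109 hosts, 126 usable); 192.168.164.128/25 (108 hosts, 126 usable); 192.168.165.0/26 (48 hosts, 62 usable)


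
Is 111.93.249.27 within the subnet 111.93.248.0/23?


Subnet network: 111.93.248.0
Test IP AND mask: 111.93.248.0
Yes, 111.93.249.27 is in 111.93.248.0/23


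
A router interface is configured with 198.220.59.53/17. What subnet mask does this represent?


/17 means 17 network bits, 15 host bits
Binary: 11111111111111111000000000000000
Mask: 255.255.128.0


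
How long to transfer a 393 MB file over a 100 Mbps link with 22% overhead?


Effective throughput = 100 * (1 - 22/100) = 78 Mbps
File size in Mb = 393 * 8 = 3144 Mb
Time = 3144 / 78
Time = 40.3077 seconds


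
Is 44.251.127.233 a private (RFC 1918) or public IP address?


RFC 1918 private ranges:
  10.0.0.0/8 (10.0.0.0 - 10.255.255.255)
  172.16.0.0/12 (172.16.0.0 - 172.31.255.255)
  192.168.0.0/16 (192.168.0.0 - 192.168.255.255)
Public (not in any RFC 1918 range)


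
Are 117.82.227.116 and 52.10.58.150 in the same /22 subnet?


Mask: 255.255.252.0
117.82.227.116 AND mask = 117.82.224.0
52.10.58.150 AND mask = 52.10.56.0
No, different subnets (117.82.224.0 vs 52.10.56.0)


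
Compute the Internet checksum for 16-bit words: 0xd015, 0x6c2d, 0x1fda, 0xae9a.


Sum all words (with carry folding):
+ 0xd015 = 0xd015
+ 0x6c2d = 0x3c43
+ 0x1fda = 0x5c1d
+ 0xae9a = 0x0ab8
One's complement: ~0x0ab8
Checksum = 0xf547


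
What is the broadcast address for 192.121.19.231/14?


Network: 192.120.0.0/14
Host bits = 18
Set all host bits to 1:
Broadcast: 192.123.255.255


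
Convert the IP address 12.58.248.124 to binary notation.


12 = 00001100
58 = 00111010
248 = 11111000
124 = 01111100
Binary: 00001100.00111010.11111000.01111100


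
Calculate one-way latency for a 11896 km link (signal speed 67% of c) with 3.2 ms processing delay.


Speed = 0.67 * 3e5 km/s = 201000 km/s
Propagation delay = 11896 / 201000 = 0.0592 s = 59.1841 ms
Processing delay = 3.2 ms
Total one-way latency = 62.3841 ms


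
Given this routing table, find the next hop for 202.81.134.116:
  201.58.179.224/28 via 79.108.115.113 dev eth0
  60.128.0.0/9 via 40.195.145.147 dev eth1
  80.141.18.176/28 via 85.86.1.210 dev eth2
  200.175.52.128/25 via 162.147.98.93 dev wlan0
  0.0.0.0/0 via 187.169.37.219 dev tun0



Longest prefix match for 202.81.134.116:
  /28 201.58.179.224: no
  /9 60.128.0.0: no
  /28 80.141.18.176: no
  /25 200.175.52.128: no
  /0 0.0.0.0: MATCH
Selected: next-hop 187.169.37.219 via tun0 (matched /0)


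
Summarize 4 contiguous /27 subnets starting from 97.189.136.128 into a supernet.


Original prefix: /27
Number of subnets: 4 = 2^2
New prefix = 27 - 2 = 25
Supernet: 97.189.136.128/25


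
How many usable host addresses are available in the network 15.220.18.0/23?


Host bits = 32 - 23 = 9
Total addresses = 2^9 = 512
Usable = total - 2 (network and broadcast)
Usable hosts: 510


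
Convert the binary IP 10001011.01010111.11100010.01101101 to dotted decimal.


10001011 = 139
01010111 = 87
11100010 = 226
01101101 = 109
IP: 139.87.226.109


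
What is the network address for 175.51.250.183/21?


IP:   10101111.00110011.11111010.10110111
Mask: 11111111.11111111.11111000.00000000
AND operation:
Net:  10101111.00110011.11111000.00000000
Network: 175.51.248.0/21


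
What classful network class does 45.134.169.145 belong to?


First octet: 45
Binary: 00101101
0xxxxxxx -> Class A (1-126)
Class A, default mask 255.0.0.0 (/8)


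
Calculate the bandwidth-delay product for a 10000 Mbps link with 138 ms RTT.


BDP = bandwidth * RTT
= 10000 Mbps * 138 ms
= 10000 * 1e6 * 138 / 1000 bits
= 1380000000 bits
= 172500000 bytes
= 168457.0312 KB
BDP = 1380000000 bits (172500000 bytes)


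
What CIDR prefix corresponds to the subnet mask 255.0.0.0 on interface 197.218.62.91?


Binary: 11111111.00000000.00000000.00000000
Count leading 1s
Prefix: /8


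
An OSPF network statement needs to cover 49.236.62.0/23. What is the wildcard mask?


Subnet mask: 255.255.254.0
Wildcard = 255.255.255.255 - subnet mask
255 - 255 = 0
255 - 255 = 0
255 - 254 = 1
255 - 0 = 255
Wildcard: 0.0.1.255


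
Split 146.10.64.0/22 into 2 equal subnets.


New prefix = 22 + 1 = 23
Each subnet has 512 addresses
  146.10.64.0/23
  146.10.66.0/23
Subnets: 146.10.64.0/23, 146.10.66.0/23


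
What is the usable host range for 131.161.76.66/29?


Network: 131.161.76.64
Broadcast: 131.161.76.71
First usable = network + 1
Last usable = broadcast - 1
Range: 131.161.76.65 to 131.161.76.70


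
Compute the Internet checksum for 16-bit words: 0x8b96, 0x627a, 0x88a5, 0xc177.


Sum all words (with carry folding):
+ 0x8b96 = 0x8b96
+ 0x627a = 0xee10
+ 0x88a5 = 0x76b6
+ 0xc177 = 0x382e
One's complement: ~0x382e
Checksum = 0xc7d1


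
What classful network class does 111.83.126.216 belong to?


First octet: 111
Binary: 01101111
0xxxxxxx -> Class A (1-126)
Class A, default mask 255.0.0.0 (/8)


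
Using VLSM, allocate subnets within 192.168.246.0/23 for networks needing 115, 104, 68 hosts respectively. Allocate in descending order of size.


115 hosts -> /25 (126 usable): 192.168.246.0/25
104 hosts -> /25 (126 usable): 192.168.246.128/25
68 hosts -> /25 (126 usable): 192.168.247.0/25
Allocation: 192.168.246.0/25 (115 hosts, 126 usable); 192.168.246.128/25 (104 hosts, 126 usable); 192.168.247.0/25 (68 hosts, 126 usable)


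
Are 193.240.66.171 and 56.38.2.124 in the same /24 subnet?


Mask: 255.255.255.0
193.240.66.171 AND mask = 193.240.66.0
56.38.2.124 AND mask = 56.38.2.0
No, different subnets (193.240.66.0 vs 56.38.2.0)


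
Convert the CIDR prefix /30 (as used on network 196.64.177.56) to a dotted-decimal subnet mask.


/30 means 30 network bits, 2 host bits
Binary: 11111111111111111111111111111100
Mask: 255.255.255.252


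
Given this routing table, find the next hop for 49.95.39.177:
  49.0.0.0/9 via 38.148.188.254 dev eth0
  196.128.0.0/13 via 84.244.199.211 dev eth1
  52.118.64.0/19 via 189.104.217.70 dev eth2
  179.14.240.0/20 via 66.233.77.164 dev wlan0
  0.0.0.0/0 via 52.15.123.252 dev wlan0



Longest prefix match for 49.95.39.177:
  /9 49.0.0.0: MATCH
  /13 196.128.0.0: no
  /19 52.118.64.0: no
  /20 179.14.240.0: no
  /0 0.0.0.0: MATCH
Selected: next-hop 38.148.188.254 via eth0 (matched /9)


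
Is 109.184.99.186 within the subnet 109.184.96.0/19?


Subnet network: 109.184.96.0
Test IP AND mask: 109.184.96.0
Yes, 109.184.99.186 is in 109.184.96.0/19


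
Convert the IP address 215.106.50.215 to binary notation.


215 = 11010111
106 = 01101010
50 = 00110010
215 = 11010111
Binary: 11010111.01101010.00110010.11010111


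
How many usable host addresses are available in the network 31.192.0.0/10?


Host bits = 32 - 10 = 22
Total addresses = 2^22 = 4194304
Usable = total - 2 (network and broadcast)
Usable hosts: 4194302


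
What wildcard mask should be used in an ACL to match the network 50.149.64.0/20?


Subnet mask: 255.255.240.0
Wildcard = 255.255.255.255 - subnet mask
255 - 255 = 0
255 - 255 = 0
255 - 240 = 15
255 - 0 = 255
Wildcard: 0.0.15.255


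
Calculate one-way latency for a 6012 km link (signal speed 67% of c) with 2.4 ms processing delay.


Speed = 0.67 * 3e5 km/s = 201000 km/s
Propagation delay = 6012 / 201000 = 0.0299 s = 29.9104 ms
Processing delay = 2.4 ms
Total one-way latency = 32.3104 ms


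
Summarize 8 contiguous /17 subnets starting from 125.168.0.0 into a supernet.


Original prefix: /17
Number of subnets: 8 = 2^3
New prefix = 17 - 3 = 14
Supernet: 125.168.0.0/14


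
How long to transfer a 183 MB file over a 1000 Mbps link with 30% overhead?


Effective throughput = 1000 * (1 - 30/100) = 700 Mbps
File size in Mb = 183 * 8 = 1464 Mb
Time = 1464 / 700
Time = 2.0914 seconds


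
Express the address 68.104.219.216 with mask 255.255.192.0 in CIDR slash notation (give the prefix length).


Binary: 11111111.11111111.11000000.00000000
Count leading 1s
Prefix: /18


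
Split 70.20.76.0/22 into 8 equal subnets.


New prefix = 22 + 3 = 25
Each subnet has 128 addresses
  70.20.76.0/25
  70.20.76.128/25
  70.20.77.0/25
  70.20.77.128/25
  70.20.78.0/25
  70.20.78.128/25
  70.20.79.0/25
  70.20.79.128/25
Subnets: 70.20.76.0/25, 70.20.76.128/25, 70.20.77.0/25, 70.20.77.128/25, 70.20.78.0/25, 70.20.78.128/25, 70.20.79.0/25, 70.20.79.128/25


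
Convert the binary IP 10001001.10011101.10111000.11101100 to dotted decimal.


10001001 = 137
10011101 = 157
10111000 = 184
11101100 = 236
IP: 137.157.184.236


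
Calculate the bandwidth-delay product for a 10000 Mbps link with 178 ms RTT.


BDP = bandwidth * RTT
= 10000 Mbps * 178 ms
= 10000 * 1e6 * 178 / 1000 bits
= 1780000000 bits
= 222500000 bytes
= 217285.1562 KB
BDP = 1780000000 bits (222500000 bytes)


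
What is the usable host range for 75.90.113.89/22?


Network: 75.90.112.0
Broadcast: 75.90.115.255
First usable = network + 1
Last usable = broadcast - 1
Range: 75.90.112.1 to 75.90.115.254


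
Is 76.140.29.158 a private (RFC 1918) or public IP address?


RFC 1918 private ranges:
  10.0.0.0/8 (10.0.0.0 - 10.255.255.255)
  172.16.0.0/12 (172.16.0.0 - 172.31.255.255)
  192.168.0.0/16 (192.168.0.0 - 192.168.255.255)
Public (not in any RFC 1918 range)


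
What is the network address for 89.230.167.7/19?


IP:   01011001.11100110.10100111.00000111
Mask: 11111111.11111111.11100000.00000000
AND operation:
Net:  01011001.11100110.10100000.00000000
Network: 89.230.160.0/19


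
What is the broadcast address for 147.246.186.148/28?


Network: 147.246.186.144/28
Host bits = 4
Set all host bits to 1:
Broadcast: 147.246.186.159


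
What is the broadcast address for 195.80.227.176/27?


Network: 195.80.227.160/27
Host bits = 5
Set all host bits to 1:
Broadcast: 195.80.227.191


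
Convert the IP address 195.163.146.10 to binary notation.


195 = 11000011
163 = 10100011
146 = 10010010
10 = 00001010
Binary: 11000011.10100011.10010010.00001010


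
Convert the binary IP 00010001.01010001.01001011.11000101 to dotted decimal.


00010001 = 17
01010001 = 81
01001011 = 75
11000101 = 197
IP: 17.81.75.197


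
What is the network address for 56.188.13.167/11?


IP:   00111000.10111100.00001101.10100111
Mask: 11111111.11100000.00000000.00000000
AND operation:
Net:  00111000.10100000.00000000.00000000
Network: 56.160.0.0/11


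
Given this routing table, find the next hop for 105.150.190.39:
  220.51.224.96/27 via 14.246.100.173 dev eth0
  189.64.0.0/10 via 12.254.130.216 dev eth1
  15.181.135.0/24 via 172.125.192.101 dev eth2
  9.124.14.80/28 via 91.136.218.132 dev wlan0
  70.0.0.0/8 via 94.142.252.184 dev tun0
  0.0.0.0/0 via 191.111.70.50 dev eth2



Longest prefix match for 105.150.190.39:
  /27 220.51.224.96: no
  /10 189.64.0.0: no
  /24 15.181.135.0: no
  /28 9.124.14.80: no
  /8 70.0.0.0: no
  /0 0.0.0.0: MATCH
Selected: next-hop 191.111.70.50 via eth2 (matched /0)


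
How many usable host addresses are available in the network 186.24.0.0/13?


Host bits = 32 - 13 = 19
Total addresses = 2^19 = 524288
Usable = total - 2 (network and broadcast)
Usable hosts: 524286


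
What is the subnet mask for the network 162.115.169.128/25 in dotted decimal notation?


/25 means 25 network bits, 7 host bits
Binary: 11111111111111111111111110000000
Mask: 255.255.255.128


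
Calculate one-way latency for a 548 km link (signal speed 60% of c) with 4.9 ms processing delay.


Speed = 0.6 * 3e5 km/s = 180000 km/s
Propagation delay = 548 / 180000 = 0.003 s = 3.0444 ms
Processing delay = 4.9 ms
Total one-way latency = 7.9444 ms


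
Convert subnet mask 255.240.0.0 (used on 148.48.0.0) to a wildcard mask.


Subnet mask: 255.240.0.0
Wildcard = 255.255.255.255 - subnet mask
255 - 255 = 0
255 - 240 = 15
255 - 0 = 255
255 - 0 = 255
Wildcard: 0.15.255.255


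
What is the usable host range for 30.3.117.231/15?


Network: 30.2.0.0
Broadcast: 30.3.255.255
First usable = network + 1
Last usable = broadcast - 1
Range: 30.2.0.1 to 30.3.255.254


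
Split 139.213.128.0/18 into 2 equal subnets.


New prefix = 18 + 1 = 19
Each subnet has 8192 addresses
  139.213.128.0/19
  139.213.160.0/19
Subnets: 139.213.128.0/19, 139.213.160.0/19


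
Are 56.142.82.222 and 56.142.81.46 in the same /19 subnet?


Mask: 255.255.224.0
56.142.82.222 AND mask = 56.142.64.0
56.142.81.46 AND mask = 56.142.64.0
Yes, same subnet (56.142.64.0)


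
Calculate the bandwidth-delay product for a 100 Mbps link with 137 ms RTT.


BDP = bandwidth * RTT
= 100 Mbps * 137 ms
= 100 * 1e6 * 137 / 1000 bits
= 13700000 bits
= 1712500 bytes
= 1672.3633 KB
BDP = 13700000 bits (1712500 bytes)


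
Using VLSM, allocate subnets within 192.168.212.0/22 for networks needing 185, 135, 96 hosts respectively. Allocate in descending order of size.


185 hosts -> /24 (254 usable): 192.168.212.0/24
135 hosts -> /24 (254 usable): 192.168.213.0/24
96 hosts -> /25 (126 usable): 192.168.214.0/25
Allocation: 192.168.212.0/24 (185 hosts, 254 usable); 192.168.213.0/24 (135 hosts, 254 usable); 192.168.214.0/25 (96 hosts, 126 usable)


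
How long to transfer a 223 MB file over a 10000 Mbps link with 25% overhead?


Effective throughput = 10000 * (1 - 25/100) = 7500 Mbps
File size in Mb = 223 * 8 = 1784 Mb
Time = 1784 / 7500
Time = 0.2379 seconds


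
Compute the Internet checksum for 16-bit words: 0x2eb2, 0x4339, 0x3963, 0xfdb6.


Sum all words (with carry folding):
+ 0x2eb2 = 0x2eb2
+ 0x4339 = 0x71eb
+ 0x3963 = 0xab4e
+ 0xfdb6 = 0xa905
One's complement: ~0xa905
Checksum = 0x56fa


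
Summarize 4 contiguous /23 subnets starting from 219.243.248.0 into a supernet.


Original prefix: /23
Number of subnets: 4 = 2^2
New prefix = 23 - 2 = 21
Supernet: 219.243.248.0/21


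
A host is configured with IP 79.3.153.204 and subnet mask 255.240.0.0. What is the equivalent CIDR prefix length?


Binary: 11111111.11110000.00000000.00000000
Count leading 1s
Prefix: /12


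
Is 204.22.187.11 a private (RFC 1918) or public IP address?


RFC 1918 private ranges:
  10.0.0.0/8 (10.0.0.0 - 10.255.255.255)
  172.16.0.0/12 (172.16.0.0 - 172.31.255.255)
  192.168.0.0/16 (192.168.0.0 - 192.168.255.255)
Public (not in any RFC 1918 range)


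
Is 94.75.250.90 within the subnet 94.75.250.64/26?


Subnet network: 94.75.250.64
Test IP AND mask: 94.75.250.64
Yes, 94.75.250.90 is in 94.75.250.64/26


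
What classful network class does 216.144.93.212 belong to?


First octet: 216
Binary: 11011000
110xxxxx -> Class C (192-223)
Class C, default mask 255.255.255.0 (/24)


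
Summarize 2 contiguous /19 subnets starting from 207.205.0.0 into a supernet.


Original prefix: /19
Number of subnets: 2 = 2^1
New prefix = 19 - 1 = 18
Supernet: 207.205.0.0/18


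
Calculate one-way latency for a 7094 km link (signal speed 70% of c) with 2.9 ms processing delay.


Speed = 0.7 * 3e5 km/s = 210000 km/s
Propagation delay = 7094 / 210000 = 0.0338 s = 33.781 ms
Processing delay = 2.9 ms
Total one-way latency = 36.681 ms


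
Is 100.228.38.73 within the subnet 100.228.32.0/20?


Subnet network: 100.228.32.0
Test IP AND mask: 100.228.32.0
Yes, 100.228.38.73 is in 100.228.32.0/20


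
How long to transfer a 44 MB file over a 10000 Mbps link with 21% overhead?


Effective throughput = 10000 * (1 - 21/100) = 7900 Mbps
File size in Mb = 44 * 8 = 352 Mb
Time = 352 / 7900
Time = 0.0446 seconds


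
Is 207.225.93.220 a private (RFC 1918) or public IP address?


RFC 1918 private ranges:
  10.0.0.0/8 (10.0.0.0 - 10.255.255.255)
  172.16.0.0/12 (172.16.0.0 - 172.31.255.255)
  192.168.0.0/16 (192.168.0.0 - 192.168.255.255)
Public (not in any RFC 1918 range)


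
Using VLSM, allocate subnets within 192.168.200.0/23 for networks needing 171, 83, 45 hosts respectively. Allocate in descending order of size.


171 hosts -> /24 (254 usable): 192.168.200.0/24
83 hosts -> /25 (126 usable): 192.168.201.0/25
45 hosts -> /26 (62 usable): 192.168.201.128/26
Allocation: 192.168.200.0/24 (171 hosts, 254 usable); 192.168.201.0/25 (83 hosts, 126 usable); 192.168.201.128/26 (45 hosts, 62 usable)


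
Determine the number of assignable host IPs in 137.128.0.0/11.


Host bits = 32 - 11 = 21
Total addresses = 2^21 = 2097152
Usable = total - 2 (network and broadcast)
Usable hosts: 2097150


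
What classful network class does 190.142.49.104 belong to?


First octet: 190
Binary: 10111110
10xxxxxx -> Class B (128-191)
Class B, default mask 255.255.0.0 (/16)


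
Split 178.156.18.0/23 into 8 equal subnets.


New prefix = 23 + 3 = 26
Each subnet has 64 addresses
  178.156.18.0/26
  178.156.18.64/26
  178.156.18.128/26
  178.156.18.192/26
  178.156.19.0/26
  178.156.19.64/26
  178.156.19.128/26
  178.156.19.192/26
Subnets: 178.156.18.0/26, 178.156.18.64/26, 178.156.18.128/26, 178.156.18.192/26, 178.156.19.0/26, 178.156.19.64/26, 178.156.19.128/26, 178.156.19.192/26


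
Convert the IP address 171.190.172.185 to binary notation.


171 = 10101011
190 = 10111110
172 = 10101100
185 = 10111001
Binary: 10101011.10111110.10101100.10111001


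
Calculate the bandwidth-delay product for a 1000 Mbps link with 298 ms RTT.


BDP = bandwidth * RTT
= 1000 Mbps * 298 ms
= 1000 * 1e6 * 298 / 1000 bits
= 298000000 bits
= 37250000 bytes
= 36376.9531 KB
BDP = 298000000 bits (37250000 bytes)


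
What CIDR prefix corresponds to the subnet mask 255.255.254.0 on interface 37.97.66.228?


Binary: 11111111.11111111.11111110.00000000
Count leading 1s
Prefix: /23


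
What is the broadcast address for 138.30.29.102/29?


Network: 138.30.29.96/29
Host bits = 3
Set all host bits to 1:
Broadcast: 138.30.29.103


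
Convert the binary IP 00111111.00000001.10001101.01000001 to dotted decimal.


00111111 = 63
00000001 = 1
10001101 = 141
01000001 = 65
IP: 63.1.141.65


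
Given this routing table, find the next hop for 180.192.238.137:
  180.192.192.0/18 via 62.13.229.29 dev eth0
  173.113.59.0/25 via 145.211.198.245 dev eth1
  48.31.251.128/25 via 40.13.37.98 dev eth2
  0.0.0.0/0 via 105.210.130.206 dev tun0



Longest prefix match for 180.192.238.137:
  /18 180.192.192.0: MATCH
  /25 173.113.59.0: no
  /25 48.31.251.128: no
  /0 0.0.0.0: MATCH
Selected: next-hop 62.13.229.29 via eth0 (matched /18)


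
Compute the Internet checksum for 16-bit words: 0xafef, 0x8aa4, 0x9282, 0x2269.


Sum all words (with carry folding):
+ 0xafef = 0xafef
+ 0x8aa4 = 0x3a94
+ 0x9282 = 0xcd16
+ 0x2269 = 0xef7f
One's complement: ~0xef7f
Checksum = 0x1080


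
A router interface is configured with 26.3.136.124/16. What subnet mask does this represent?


/16 means 16 network bits, 16 host bits
Binary: 11111111111111110000000000000000
Mask: 255.255.0.0


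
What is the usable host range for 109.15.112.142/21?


Network: 109.15.112.0
Broadcast: 109.15.119.255
First usable = network + 1
Last usable = broadcast - 1
Range: 109.15.112.1 to 109.15.119.254


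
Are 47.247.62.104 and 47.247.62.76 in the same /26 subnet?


Mask: 255.255.255.192
47.247.62.104 AND mask = 47.247.62.64
47.247.62.76 AND mask = 47.247.62.64
Yes, same subnet (47.247.62.64)


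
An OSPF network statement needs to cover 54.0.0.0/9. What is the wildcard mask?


Subnet mask: 255.128.0.0
Wildcard = 255.255.255.255 - subnet mask
255 - 255 = 0
255 - 128 = 127
255 - 0 = 255
255 - 0 = 255
Wildcard: 0.127.255.255


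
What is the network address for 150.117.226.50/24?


IP:   10010110.01110101.11100010.00110010
Mask: 11111111.11111111.11111111.00000000
AND operation:
Net:  10010110.01110101.11100010.00000000
Network: 150.117.226.0/24


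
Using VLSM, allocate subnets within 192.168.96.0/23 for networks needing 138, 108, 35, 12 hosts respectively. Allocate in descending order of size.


138 hosts -> /24 (254 usable): 192.168.96.0/24
108 hosts -> /25 (126 usable): 192.168.97.0/25
35 hosts -> /26 (62 usable): 192.168.97.128/26
12 hosts -> /28 (14 usable): 192.168.97.192/28
Allocation: 192.168.96.0/24 (138 hosts, 254 usable); 192.168.97.0/25 (108 hosts, 126 usable); 192.168.97.128/26 (35 hosts, 62 usable); 192.168.97.192/28 (12 hosts, 14 usable)


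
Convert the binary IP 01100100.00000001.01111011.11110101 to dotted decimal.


01100100 = 100
00000001 = 1
01111011 = 123
11110101 = 245
IP: 100.1.123.245


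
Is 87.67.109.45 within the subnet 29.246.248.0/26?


Subnet network: 29.246.248.0
Test IP AND mask: 87.67.109.0
No, 87.67.109.45 is not in 29.246.248.0/26


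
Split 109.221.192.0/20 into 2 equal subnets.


New prefix = 20 + 1 = 21
Each subnet has 2048 addresses
  109.221.192.0/21
  109.221.200.0/21
Subnets: 109.221.192.0/21, 109.221.200.0/21


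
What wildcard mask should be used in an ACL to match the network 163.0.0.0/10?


Subnet mask: 255.192.0.0
Wildcard = 255.255.255.255 - subnet mask
255 - 255 = 0
255 - 192 = 63
255 - 0 = 255
255 - 0 = 255
Wildcard: 0.63.255.255


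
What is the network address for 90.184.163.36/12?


IP:   01011010.10111000.10100011.00100100
Mask: 11111111.11110000.00000000.00000000
AND operation:
Net:  01011010.10110000.00000000.00000000
Network: 90.176.0.0/12


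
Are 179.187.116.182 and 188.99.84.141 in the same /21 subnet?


Mask: 255.255.248.0
179.187.116.182 AND mask = 179.187.112.0
188.99.84.141 AND mask = 188.99.80.0
No, different subnets (179.187.112.0 vs 188.99.80.0)


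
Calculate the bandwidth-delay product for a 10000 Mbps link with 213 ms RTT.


BDP = bandwidth * RTT
= 10000 Mbps * 213 ms
= 10000 * 1e6 * 213 / 1000 bits
= 2130000000 bits
= 266250000 bytes
= 260009.7656 KB
BDP = 2130000000 bits (266250000 bytes)


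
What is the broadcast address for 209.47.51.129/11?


Network: 209.32.0.0/11
Host bits = 21
Set all host bits to 1:
Broadcast: 209.63.255.255


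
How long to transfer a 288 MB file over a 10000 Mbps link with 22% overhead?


Effective throughput = 10000 * (1 - 22/100) = 7800 Mbps
File size in Mb = 288 * 8 = 2304 Mb
Time = 2304 / 7800
Time = 0.2954 seconds


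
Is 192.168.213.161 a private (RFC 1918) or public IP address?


RFC 1918 private ranges:
  10.0.0.0/8 (10.0.0.0 - 10.255.255.255)
  172.16.0.0/12 (172.16.0.0 - 172.31.255.255)
  192.168.0.0/16 (192.168.0.0 - 192.168.255.255)
Private (in 192.168.0.0/16)


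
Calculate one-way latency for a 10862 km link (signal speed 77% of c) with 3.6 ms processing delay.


Speed = 0.77 * 3e5 km/s = 231000 km/s
Propagation delay = 10862 / 231000 = 0.047 s = 47.0216 ms
Processing delay = 3.6 ms
Total one-way latency = 50.6216 ms


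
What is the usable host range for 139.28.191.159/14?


Network: 139.28.0.0
Broadcast: 139.31.255.255
First usable = network + 1
Last usable = broadcast - 1
Range: 139.28.0.1 to 139.31.255.254


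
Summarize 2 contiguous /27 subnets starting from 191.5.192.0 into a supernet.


Original prefix: /27
Number of subnets: 2 = 2^1
New prefix = 27 - 1 = 26
Supernet: 191.5.192.0/26


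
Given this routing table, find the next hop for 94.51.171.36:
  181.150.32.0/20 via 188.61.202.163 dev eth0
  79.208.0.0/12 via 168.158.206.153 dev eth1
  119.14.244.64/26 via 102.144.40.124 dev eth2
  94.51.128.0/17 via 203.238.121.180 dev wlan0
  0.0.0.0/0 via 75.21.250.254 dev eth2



Longest prefix match for 94.51.171.36:
  /20 181.150.32.0: no
  /12 79.208.0.0: no
  /26 119.14.244.64: no
  /17 94.51.128.0: MATCH
  /0 0.0.0.0: MATCH
Selected: next-hop 203.238.121.180 via wlan0 (matched /17)


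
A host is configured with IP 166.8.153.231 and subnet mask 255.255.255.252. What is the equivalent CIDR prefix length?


Binary: 11111111.11111111.11111111.11111100
Count leading 1s
Prefix: /30


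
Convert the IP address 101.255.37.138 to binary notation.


101 = 01100101
255 = 11111111
37 = 00100101
138 = 10001010
Binary: 01100101.11111111.00100101.10001010


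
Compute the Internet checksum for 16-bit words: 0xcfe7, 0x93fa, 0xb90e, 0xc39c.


Sum all words (with carry folding):
+ 0xcfe7 = 0xcfe7
+ 0x93fa = 0x63e2
+ 0xb90e = 0x1cf1
+ 0xc39c = 0xe08d
One's complement: ~0xe08d
Checksum = 0x1f72


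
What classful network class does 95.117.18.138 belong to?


First octet: 95
Binary: 01011111
0xxxxxxx -> Class A (1-126)
Class A, default mask 255.0.0.0 (/8)


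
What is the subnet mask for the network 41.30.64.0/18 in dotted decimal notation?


/18 means 18 network bits, 14 host bits
Binary: 11111111111111111100000000000000
Mask: 255.255.192.0


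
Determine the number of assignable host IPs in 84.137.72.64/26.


Host bits = 32 - 26 = 6
Total addresses = 2^6 = 64
Usable = total - 2 (network and broadcast)
Usable hosts: 62


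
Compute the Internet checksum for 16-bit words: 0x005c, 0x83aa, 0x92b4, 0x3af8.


Sum all words (with carry folding):
+ 0x005c = 0x005c
+ 0x83aa = 0x8406
+ 0x92b4 = 0x16bb
+ 0x3af8 = 0x51b3
One's complement: ~0x51b3
Checksum = 0xae4c
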